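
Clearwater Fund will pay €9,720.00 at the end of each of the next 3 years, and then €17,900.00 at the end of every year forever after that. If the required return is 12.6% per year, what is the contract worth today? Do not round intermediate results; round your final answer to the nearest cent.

PV of 3-year annuity: €9,720.00 × [1 − (1+0.126)^−3] / 0.126 = 23107.18621
Perpetuity value at year 3: €17,900.00 / 0.126 = 142063.49206
PV of perpetuity: 142063.49206 / (1+0.126)^3 = 99510.13475
Total PV = 23107.18621 + 99510.13475 = 122617.32095

€122617.32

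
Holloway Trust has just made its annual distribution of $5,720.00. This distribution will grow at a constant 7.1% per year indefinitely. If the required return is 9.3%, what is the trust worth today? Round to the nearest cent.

D₁ = D₀ × (1 + g) = $5,720.00 × 1.071 = $6,126.1200
Growing perpetuity: P = D₁ / (r − g) = $6,126.1200 / (0.093 − 0.071) = $278,460.00

$278460.00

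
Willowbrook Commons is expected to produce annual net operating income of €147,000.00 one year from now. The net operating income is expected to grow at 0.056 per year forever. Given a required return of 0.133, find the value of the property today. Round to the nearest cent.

€1909090.91

Growing perpetuity: P = D₁ / (r − g) = €147,000.0000 / (0.133 − 0.056) = €1,909,090.91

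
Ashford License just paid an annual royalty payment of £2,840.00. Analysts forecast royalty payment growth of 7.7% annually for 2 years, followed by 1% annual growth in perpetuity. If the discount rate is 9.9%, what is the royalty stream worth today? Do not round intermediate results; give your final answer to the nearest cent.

D_1 = 3058.68000
D_2 = 3294.19836
Terminal value at year 2: TV = D_2×(1+g_2)/(r−g_2) = 3327.14034/0.089 = 37383.59937
P_0 = D_1/(1+r)^1 + D_2/(1+r)^2 + TV/(1+r)^2
    = 2783.14832 + 2727.43470 + 30951.78706 = 36462.37008

£36462.37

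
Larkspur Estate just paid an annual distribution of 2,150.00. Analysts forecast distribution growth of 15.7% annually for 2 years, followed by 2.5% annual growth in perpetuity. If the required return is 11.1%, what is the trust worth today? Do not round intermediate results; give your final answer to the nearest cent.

D_1 = 2487.55000
D_2 = 2878.09535
Terminal value at year 2: TV = D_2×(1+g_2)/(r−g_2) = 2950.04773/0.086 = 34302.88062
P_0 = D_1/(1+r)^1 + D_2/(1+r)^2 + TV/(1+r)^2
    = 2239.01890 + 2331.72355 + 27790.89121 = 32361.63366

32361.63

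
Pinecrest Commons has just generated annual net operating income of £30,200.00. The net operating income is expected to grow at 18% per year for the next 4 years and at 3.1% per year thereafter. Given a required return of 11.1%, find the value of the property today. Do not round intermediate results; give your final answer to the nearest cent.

£636033.72

D_1 = 35636.00000
D_2 = 42050.48000
D_3 = 49619.56640
D_4 = 58551.08835
Terminal value at year 4: TV = D_4×(1+g_2)/(r−g_2) = 60366.17209/0.08 = 754577.15114
P_0 = D_1/(1+r)^1 + D_2/(1+r)^2 + D_3/(1+r)^3 + D_4/(1+r)^4 + TV/(1+r)^4
    = 32075.60756 + 34067.70200 + 36183.51788 + 38430.73906 + 495276.14961 = 636033.71610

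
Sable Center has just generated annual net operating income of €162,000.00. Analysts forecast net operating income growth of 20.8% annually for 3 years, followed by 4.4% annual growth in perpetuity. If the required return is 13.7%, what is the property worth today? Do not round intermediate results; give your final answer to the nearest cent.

€2730244.27

D_1 = 195696.00000
D_2 = 236400.76800
D_3 = 285572.12774
Terminal value at year 3: TV = D_3×(1+g_2)/(r−g_2) = 298137.30136/0.093 = 3205777.43403
P_0 = D_1/(1+r)^1 + D_2/(1+r)^2 + D_3/(1+r)^3 + TV/(1+r)^3
    = 172116.09499 + 182863.88984 + 194282.83107 + 2180981.45842 = 2730244.27431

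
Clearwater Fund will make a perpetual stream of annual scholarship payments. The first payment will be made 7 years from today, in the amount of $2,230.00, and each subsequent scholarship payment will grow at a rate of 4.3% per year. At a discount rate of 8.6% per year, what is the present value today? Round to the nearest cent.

Value at end of year 6: C₁ / (r − g) = $2,230.00 / (0.086 − 0.043) = $51,860.4651
Discount to today: PV = $51,860.4651 / (1 + 0.086)^6 = $51,860.4651 / 1.640510 = $31,612.40

$31612.40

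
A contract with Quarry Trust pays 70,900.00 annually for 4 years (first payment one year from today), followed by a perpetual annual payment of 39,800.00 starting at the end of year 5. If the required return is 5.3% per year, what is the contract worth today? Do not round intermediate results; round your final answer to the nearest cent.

PV of 4-year annuity: 70,900.00 × [1 − (1+0.053)^−4] / 0.053 = 249665.73723
Perpetuity value at year 4: 39,800.00 / 0.053 = 750943.39623
PV of perpetuity: 750943.39623 / (1+0.053)^4 = 610792.53104
Total PV = 249665.73723 + 610792.53104 = 860458.26827

860458.27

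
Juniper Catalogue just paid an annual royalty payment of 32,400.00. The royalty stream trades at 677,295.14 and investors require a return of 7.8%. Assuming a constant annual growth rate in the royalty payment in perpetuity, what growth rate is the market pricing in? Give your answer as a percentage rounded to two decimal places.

2.88%

P = D₀(1+g)/(r−g) ⇒ P(r−g) = D₀(1+g) ⇒ g(P+D₀) = P·r − D₀
g = (P·r − D₀)/(P + D₀) = (677,295.14×0.078 − 32,400.00) / (677,295.14 + 32,400.00) = 0.028786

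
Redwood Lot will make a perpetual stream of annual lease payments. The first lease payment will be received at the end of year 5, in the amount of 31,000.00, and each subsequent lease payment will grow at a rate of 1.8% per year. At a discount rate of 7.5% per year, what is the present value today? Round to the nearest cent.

Value at end of year 4: C₁ / (r − g) = 31,000.00 / (0.075 − 0.018) = 543,859.6491
Discount to today: PV = 543,859.6491 / (1 + 0.075)^4 = 543,859.6491 / 1.335469 = 407,242.39

407242.39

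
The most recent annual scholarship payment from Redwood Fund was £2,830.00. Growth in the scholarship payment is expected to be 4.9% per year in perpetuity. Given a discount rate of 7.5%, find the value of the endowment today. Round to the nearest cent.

£114179.62

D₁ = D₀ × (1 + g) = £2,830.00 × 1.049 = £2,968.6700
Growing perpetuity: P = D₁ / (r − g) = £2,968.6700 / (0.075 − 0.049) = £114,179.62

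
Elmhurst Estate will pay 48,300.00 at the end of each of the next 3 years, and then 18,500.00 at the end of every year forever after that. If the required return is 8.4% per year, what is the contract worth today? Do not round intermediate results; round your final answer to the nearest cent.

PV of 3-year annuity: 48,300.00 × [1 − (1+0.084)^−3] / 0.084 = 123580.82983
Perpetuity value at year 3: 18,500.00 / 0.084 = 220238.09524
PV of perpetuity: 220238.09524 / (1+0.084)^3 = 172903.82294
Total PV = 123580.82983 + 172903.82294 = 296484.65277

296484.65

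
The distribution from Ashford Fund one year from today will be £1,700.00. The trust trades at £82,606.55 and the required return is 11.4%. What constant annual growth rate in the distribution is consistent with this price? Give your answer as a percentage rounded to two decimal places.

P = D₁/(r−g) ⇒ g = r − D₁/P = 0.114 − £1,700.00/£82,606.55 = 0.093421

9.34%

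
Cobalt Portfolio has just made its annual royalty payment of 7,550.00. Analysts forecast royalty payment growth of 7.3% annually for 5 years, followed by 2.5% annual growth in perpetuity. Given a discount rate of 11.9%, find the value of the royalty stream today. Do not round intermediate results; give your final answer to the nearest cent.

D_1 = 8101.15000
D_2 = 8692.53395
D_3 = 9327.08893
D_4 = 10007.96642
D_5 = 10738.54797
Terminal value at year 5: TV = D_5×(1+g_2)/(r−g_2) = 11007.01167/0.094 = 117095.86881
P_0 = D_1/(1+r)^1 + D_2/(1+r)^2 + D_3/(1+r)^3 + D_4/(1+r)^4 + D_5/(1+r)^5 + TV/(1+r)^5
    = 7239.63360 + 6942.02579 + 6656.65207 + 6383.00954 + 6120.61594 + 66740.75889 = 100082.69583

100082.70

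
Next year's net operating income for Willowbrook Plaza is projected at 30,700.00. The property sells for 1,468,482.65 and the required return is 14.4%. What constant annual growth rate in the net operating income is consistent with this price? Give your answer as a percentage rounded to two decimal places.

P = D₁/(r−g) ⇒ g = r − D₁/P = 0.144 − 30,700.00/1,468,482.65 = 0.123094

12.31%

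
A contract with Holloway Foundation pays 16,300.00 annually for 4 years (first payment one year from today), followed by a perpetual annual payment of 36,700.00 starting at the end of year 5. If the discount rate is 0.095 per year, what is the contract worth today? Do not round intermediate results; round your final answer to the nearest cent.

320944.37

PV of 4-year annuity: 16,300.00 × [1 − (1+0.095)^−4] / 0.095 = 52233.04228
Perpetuity value at year 4: 36,700.00 / 0.095 = 386315.78947
PV of perpetuity: 386315.78947 / (1+0.095)^4 = 268711.33232
Total PV = 52233.04228 + 268711.33232 = 320944.37460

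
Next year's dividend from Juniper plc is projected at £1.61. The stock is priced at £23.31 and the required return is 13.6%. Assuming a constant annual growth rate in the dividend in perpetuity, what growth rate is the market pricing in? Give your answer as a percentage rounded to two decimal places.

P = D₁/(r−g) ⇒ g = r − D₁/P = 0.136 − £1.61/£23.31 = 0.066931

6.69%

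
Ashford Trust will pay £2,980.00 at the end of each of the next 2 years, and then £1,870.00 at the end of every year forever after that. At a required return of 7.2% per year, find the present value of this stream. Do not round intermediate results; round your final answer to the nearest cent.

PV of 2-year annuity: £2,980.00 × [1 − (1+0.072)^−2] / 0.072 = 5372.99510
Perpetuity value at year 2: £1,870.00 / 0.072 = 25972.22222
PV of perpetuity: 25972.22222 / (1+0.072)^2 = 22600.57765
Total PV = 5372.99510 + 22600.57765 = 27973.57275

£27973.57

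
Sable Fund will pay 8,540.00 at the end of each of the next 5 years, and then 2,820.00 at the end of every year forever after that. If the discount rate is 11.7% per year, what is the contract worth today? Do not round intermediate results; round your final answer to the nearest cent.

44876.05

PV of 5-year annuity: 8,540.00 × [1 − (1+0.117)^−5] / 0.117 = 31014.96081
Perpetuity value at year 5: 2,820.00 / 0.117 = 24102.56410
PV of perpetuity: 24102.56410 / (1+0.117)^5 = 13861.08992
Total PV = 31014.96081 + 13861.08992 = 44876.05074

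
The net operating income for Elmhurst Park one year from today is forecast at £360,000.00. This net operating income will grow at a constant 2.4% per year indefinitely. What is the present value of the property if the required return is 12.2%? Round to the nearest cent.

£3673469.39

Growing perpetuity: P = D₁ / (r − g) = £360,000.0000 / (0.122 − 0.024) = £3,673,469.39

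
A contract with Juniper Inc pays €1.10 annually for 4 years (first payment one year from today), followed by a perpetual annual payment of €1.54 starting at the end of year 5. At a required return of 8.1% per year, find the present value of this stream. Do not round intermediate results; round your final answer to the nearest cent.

€17.56

PV of 4-year annuity: €1.10 × [1 − (1+0.081)^−4] / 0.081 = 3.63524
Perpetuity value at year 4: €1.54 / 0.081 = 19.01235
PV of perpetuity: 19.01235 / (1+0.081)^4 = 13.92300
Total PV = 3.63524 + 13.92300 = 17.55825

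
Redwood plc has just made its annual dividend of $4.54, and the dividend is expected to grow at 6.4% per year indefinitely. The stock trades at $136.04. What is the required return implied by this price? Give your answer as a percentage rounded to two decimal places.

9.95%

D₁ = $4.54 × 1.064 = $4.8306
P = D₁/(r − g) ⇒ r = D₁/P + g = $4.8306/$136.04 + 0.064 = 0.035508 + 0.064 = 0.099508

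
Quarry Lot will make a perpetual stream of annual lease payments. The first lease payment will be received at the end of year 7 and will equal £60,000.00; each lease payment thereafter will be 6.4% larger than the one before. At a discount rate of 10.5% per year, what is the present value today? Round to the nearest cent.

£803884.63

Value at end of year 6: C₁ / (r − g) = £60,000.00 / (0.105 − 0.064) = £1,463,414.6341
Discount to today: PV = £1,463,414.6341 / (1 + 0.105)^6 = £1,463,414.6341 / 1.820429 = £803,884.63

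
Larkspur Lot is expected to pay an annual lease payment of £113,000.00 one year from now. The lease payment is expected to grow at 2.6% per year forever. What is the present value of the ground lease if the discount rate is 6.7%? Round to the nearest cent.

£2756097.56

Growing perpetuity: P = D₁ / (r − g) = £113,000.0000 / (0.067 − 0.026) = £2,756,097.56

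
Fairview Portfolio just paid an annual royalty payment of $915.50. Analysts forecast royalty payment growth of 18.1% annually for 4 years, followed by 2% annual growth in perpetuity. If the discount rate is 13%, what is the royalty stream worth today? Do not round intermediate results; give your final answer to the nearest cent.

D_1 = 1081.20550
D_2 = 1276.90370
D_3 = 1508.02326
D_4 = 1780.97548
Terminal value at year 4: TV = D_4×(1+g_2)/(r−g_2) = 1816.59498/0.11 = 16514.49986
P_0 = D_1/(1+r)^1 + D_2/(1+r)^2 + D_3/(1+r)^3 + D_4/(1+r)^4 + TV/(1+r)^4
    = 956.81903 + 1000.00289 + 1045.13577 + 1092.30561 + 10128.65204 = 14222.91534

$14222.92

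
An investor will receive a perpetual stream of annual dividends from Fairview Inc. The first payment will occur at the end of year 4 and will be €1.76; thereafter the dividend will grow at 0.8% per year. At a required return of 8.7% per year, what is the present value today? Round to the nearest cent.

Value at end of year 3: C₁ / (r − g) = €1.76 / (0.087 − 0.008) = €22.2785
Discount to today: PV = €22.2785 / (1 + 0.087)^3 = €22.2785 / 1.284366 = €17.35

€17.35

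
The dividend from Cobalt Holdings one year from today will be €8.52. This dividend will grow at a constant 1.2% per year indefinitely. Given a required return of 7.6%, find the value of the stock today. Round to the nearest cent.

Growing perpetuity: P = D₁ / (r − g) = €8.5200 / (0.076 − 0.012) = €133.13

€133.13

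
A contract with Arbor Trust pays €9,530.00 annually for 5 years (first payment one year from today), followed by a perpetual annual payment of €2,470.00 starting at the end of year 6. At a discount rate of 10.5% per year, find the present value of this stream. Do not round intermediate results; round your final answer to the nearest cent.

€49948.39

PV of 5-year annuity: €9,530.00 × [1 − (1+0.105)^−5] / 0.105 = 35669.43887
Perpetuity value at year 5: €2,470.00 / 0.105 = 23523.80952
PV of perpetuity: 23523.80952 / (1+0.105)^5 = 14278.94971
Total PV = 35669.43887 + 14278.94971 = 49948.38858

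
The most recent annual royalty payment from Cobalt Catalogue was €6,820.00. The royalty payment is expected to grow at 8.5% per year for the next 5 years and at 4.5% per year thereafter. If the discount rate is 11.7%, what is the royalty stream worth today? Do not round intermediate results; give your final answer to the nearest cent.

D_1 = 7399.70000
D_2 = 8028.67450
D_3 = 8711.11183
D_4 = 9451.55634
D_5 = 10254.93863
Terminal value at year 5: TV = D_5×(1+g_2)/(r−g_2) = 10716.41087/0.072 = 148839.03979
P_0 = D_1/(1+r)^1 + D_2/(1+r)^2 + D_3/(1+r)^3 + D_4/(1+r)^4 + D_5/(1+r)^5 + TV/(1+r)^5
    = 6624.61952 + 6434.83633 + 6250.49007 + 6071.42501 + 5897.48982 + 85595.51199 = 116874.37273

€116874.37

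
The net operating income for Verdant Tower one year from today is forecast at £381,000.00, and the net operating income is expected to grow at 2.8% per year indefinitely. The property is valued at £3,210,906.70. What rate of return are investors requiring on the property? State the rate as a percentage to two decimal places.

P = D₁/(r − g) ⇒ r = D₁/P + g = £381,000.0000/£3,210,906.70 + 0.028 = 0.118658 + 0.028 = 0.146658

14.67%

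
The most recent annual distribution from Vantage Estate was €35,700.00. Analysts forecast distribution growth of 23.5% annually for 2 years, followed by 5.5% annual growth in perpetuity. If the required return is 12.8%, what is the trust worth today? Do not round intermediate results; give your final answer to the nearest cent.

D_1 = 44089.50000
D_2 = 54450.53250
Terminal value at year 2: TV = D_2×(1+g_2)/(r−g_2) = 57445.31179/0.073 = 786922.07928
P_0 = D_1/(1+r)^1 + D_2/(1+r)^2 + TV/(1+r)^2
    = 39086.43617 + 42794.10343 + 618462.72767 = 700343.26727

€700343.27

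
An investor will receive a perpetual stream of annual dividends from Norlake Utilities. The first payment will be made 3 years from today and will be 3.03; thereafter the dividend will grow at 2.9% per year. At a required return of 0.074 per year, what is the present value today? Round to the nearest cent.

Value at end of year 2: C₁ / (r − g) = 3.03 / (0.074 − 0.029) = 67.3333
Discount to today: PV = 67.3333 / (1 + 0.074)^2 = 67.3333 / 1.153476 = 58.37

58.37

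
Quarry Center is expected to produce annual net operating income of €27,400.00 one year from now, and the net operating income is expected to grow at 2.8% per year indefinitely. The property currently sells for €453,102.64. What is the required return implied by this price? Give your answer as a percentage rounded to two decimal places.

8.85%

P = D₁/(r − g) ⇒ r = D₁/P + g = €27,400.0000/€453,102.64 + 0.028 = 0.060472 + 0.028 = 0.088472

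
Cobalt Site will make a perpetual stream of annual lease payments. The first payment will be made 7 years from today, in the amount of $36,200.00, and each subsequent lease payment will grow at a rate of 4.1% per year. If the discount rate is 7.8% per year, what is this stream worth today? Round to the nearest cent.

Value at end of year 6: C₁ / (r − g) = $36,200.00 / (0.078 − 0.041) = $978,378.3784
Discount to today: PV = $978,378.3784 / (1 + 0.078)^6 = $978,378.3784 / 1.569324 = $623,439.45

$623439.45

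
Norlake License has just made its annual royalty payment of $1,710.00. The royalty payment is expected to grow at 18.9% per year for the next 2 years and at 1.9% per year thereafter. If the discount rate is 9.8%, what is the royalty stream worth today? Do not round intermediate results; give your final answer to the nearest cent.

$29721.30

D_1 = 2033.19000
D_2 = 2417.46291
Terminal value at year 2: TV = D_2×(1+g_2)/(r−g_2) = 2463.39471/0.079 = 31182.21146
P_0 = D_1/(1+r)^1 + D_2/(1+r)^2 + TV/(1+r)^2
    = 1851.72131 + 2005.18820 + 25864.38952 = 29721.29902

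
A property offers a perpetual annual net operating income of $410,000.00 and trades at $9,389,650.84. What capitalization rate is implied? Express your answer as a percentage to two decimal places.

P = C/r ⇒ r = C/P = $410,000.00/$9,389,650.84 = 0.043665

4.37%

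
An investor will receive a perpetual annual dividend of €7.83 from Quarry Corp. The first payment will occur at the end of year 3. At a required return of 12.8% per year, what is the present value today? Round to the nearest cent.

Value at end of year 2: C / r = €7.83 / 0.128 = €61.1719
Discount to today: PV = €61.1719 / (1 + 0.128)^2 = €61.1719 / 1.272384 = €48.08

€48.08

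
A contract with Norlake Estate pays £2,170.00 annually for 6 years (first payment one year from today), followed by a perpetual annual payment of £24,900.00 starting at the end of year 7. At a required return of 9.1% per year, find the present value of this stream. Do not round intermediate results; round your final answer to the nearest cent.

PV of 6-year annuity: £2,170.00 × [1 − (1+0.091)^−6] / 0.091 = 9705.48871
Perpetuity value at year 6: £24,900.00 / 0.091 = 273626.37363
PV of perpetuity: 273626.37363 / (1+0.091)^6 = 162259.24515
Total PV = 9705.48871 + 162259.24515 = 171964.73385

£171964.73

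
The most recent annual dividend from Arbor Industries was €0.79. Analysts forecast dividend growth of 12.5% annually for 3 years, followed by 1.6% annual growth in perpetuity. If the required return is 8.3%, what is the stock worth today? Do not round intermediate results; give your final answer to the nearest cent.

D_1 = 0.88875
D_2 = 0.99984
D_3 = 1.12482
Terminal value at year 3: TV = D_3×(1+g_2)/(r−g_2) = 1.14282/0.067 = 17.05704
P_0 = D_1/(1+r)^1 + D_2/(1+r)^2 + D_3/(1+r)^3 + TV/(1+r)^3
    = 0.82064 + 0.85246 + 0.88552 + 13.42821 = 15.98683

€15.99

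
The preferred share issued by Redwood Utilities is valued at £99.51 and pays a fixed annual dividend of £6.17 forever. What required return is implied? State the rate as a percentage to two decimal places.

P = C/r ⇒ r = C/P = £6.17/£99.51 = 0.062004

6.20%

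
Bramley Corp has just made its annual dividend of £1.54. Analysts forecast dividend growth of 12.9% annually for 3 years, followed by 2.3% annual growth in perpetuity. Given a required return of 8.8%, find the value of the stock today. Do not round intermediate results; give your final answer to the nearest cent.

£32.06

D_1 = 1.73866
D_2 = 1.96295
D_3 = 2.21617
Terminal value at year 3: TV = D_3×(1+g_2)/(r−g_2) = 2.26714/0.065 = 34.87906
P_0 = D_1/(1+r)^1 + D_2/(1+r)^2 + D_3/(1+r)^3 + TV/(1+r)^3
    = 1.59803 + 1.65825 + 1.72074 + 27.08184 = 32.05887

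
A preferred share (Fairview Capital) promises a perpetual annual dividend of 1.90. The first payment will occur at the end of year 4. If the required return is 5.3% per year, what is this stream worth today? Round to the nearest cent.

30.70

Value at end of year 3: C / r = 1.90 / 0.053 = 35.8491
Discount to today: PV = 35.8491 / (1 + 0.053)^3 = 35.8491 / 1.167576 = 30.70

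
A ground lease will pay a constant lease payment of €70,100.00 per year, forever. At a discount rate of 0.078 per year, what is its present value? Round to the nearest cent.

€898717.95

Level perpetuity: PV = C / r = €70,100.00 / 0.078 = €898,717.95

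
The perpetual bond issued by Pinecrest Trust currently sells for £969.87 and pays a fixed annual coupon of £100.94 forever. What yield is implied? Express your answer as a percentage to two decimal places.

10.41%

P = C/r ⇒ r = C/P = £100.94/£969.87 = 0.104076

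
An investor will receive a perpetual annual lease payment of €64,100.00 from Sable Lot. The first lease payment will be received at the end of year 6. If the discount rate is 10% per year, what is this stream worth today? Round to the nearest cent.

€398010.57

Value at end of year 5: C / r = €64,100.00 / 0.1 = €641,000.0000
Discount to today: PV = €641,000.0000 / (1 + 0.1)^5 = €641,000.0000 / 1.610510 = €398,010.57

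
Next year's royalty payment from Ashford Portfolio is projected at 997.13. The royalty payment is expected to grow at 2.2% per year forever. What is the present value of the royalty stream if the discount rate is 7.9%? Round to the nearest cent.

17493.51

Growing perpetuity: P = D₁ / (r − g) = 997.1300 / (0.079 − 0.022) = 17,493.51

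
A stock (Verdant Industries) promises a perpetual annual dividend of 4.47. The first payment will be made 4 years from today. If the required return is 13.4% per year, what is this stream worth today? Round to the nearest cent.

22.88

Value at end of year 3: C / r = 4.47 / 0.134 = 33.3582
Discount to today: PV = 33.3582 / (1 + 0.134)^3 = 33.3582 / 1.458274 = 22.88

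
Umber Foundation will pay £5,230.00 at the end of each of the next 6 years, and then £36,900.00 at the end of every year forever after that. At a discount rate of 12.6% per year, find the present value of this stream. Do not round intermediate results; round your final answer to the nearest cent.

£164831.82

PV of 6-year annuity: £5,230.00 × [1 − (1+0.126)^−6] / 0.126 = 21142.16811
Perpetuity value at year 6: £36,900.00 / 0.126 = 292857.14286
PV of perpetuity: 292857.14286 / (1+0.126)^6 = 143689.64703
Total PV = 21142.16811 + 143689.64703 = 164831.81514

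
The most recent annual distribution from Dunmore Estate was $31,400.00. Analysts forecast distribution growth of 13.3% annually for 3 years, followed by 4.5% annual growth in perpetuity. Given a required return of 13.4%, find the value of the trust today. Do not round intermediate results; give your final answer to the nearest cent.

$461744.86

D_1 = 35576.20000
D_2 = 40307.83460
D_3 = 45668.77660
Terminal value at year 3: TV = D_3×(1+g_2)/(r−g_2) = 47723.87155/0.089 = 536223.27583
P_0 = D_1/(1+r)^1 + D_2/(1+r)^2 + D_3/(1+r)^3 + TV/(1+r)^3
    = 31372.31041 + 31344.64523 + 31317.00445 + 367710.89493 = 461744.85501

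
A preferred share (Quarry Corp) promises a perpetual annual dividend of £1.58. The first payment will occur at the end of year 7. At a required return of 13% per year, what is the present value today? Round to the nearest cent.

Value at end of year 6: C / r = £1.58 / 0.13 = £12.1538
Discount to today: PV = £12.1538 / (1 + 0.13)^6 = £12.1538 / 2.081952 = £5.84

£5.84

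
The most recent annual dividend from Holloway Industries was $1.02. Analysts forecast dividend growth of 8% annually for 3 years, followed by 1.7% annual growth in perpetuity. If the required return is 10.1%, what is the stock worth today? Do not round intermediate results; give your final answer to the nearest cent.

$14.60

D_1 = 1.10160
D_2 = 1.18973
D_3 = 1.28491
Terminal value at year 3: TV = D_3×(1+g_2)/(r−g_2) = 1.30675/0.084 = 15.55654
P_0 = D_1/(1+r)^1 + D_2/(1+r)^2 + D_3/(1+r)^3 + TV/(1+r)^3
    = 1.00054 + 0.98146 + 0.96274 + 11.65604 = 14.60079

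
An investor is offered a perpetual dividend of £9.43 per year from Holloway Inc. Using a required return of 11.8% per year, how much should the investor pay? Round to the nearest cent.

Level perpetuity: PV = C / r = £9.43 / 0.118 = £79.92

£79.92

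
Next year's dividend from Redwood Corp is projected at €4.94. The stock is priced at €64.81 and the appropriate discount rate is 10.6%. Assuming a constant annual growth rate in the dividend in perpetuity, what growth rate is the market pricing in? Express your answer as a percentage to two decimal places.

2.98%

P = D₁/(r−g) ⇒ g = r − D₁/P = 0.106 − €4.94/€64.81 = 0.029777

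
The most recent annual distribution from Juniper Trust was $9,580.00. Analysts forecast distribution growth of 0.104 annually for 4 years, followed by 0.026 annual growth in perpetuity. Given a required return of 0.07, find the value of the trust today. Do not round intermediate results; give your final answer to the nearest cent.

D_1 = 10576.32000
D_2 = 11676.25728
D_3 = 12890.58804
D_4 = 14231.20919
Terminal value at year 4: TV = D_4×(1+g_2)/(r−g_2) = 14601.22063/0.044 = 331845.92345
P_0 = D_1/(1+r)^1 + D_2/(1+r)^2 + D_3/(1+r)^3 + D_4/(1+r)^4 + TV/(1+r)^4
    = 9884.41121 + 10198.49531 + 10522.55965 + 10856.92135 + 253163.66614 = 294626.05367

$294626.05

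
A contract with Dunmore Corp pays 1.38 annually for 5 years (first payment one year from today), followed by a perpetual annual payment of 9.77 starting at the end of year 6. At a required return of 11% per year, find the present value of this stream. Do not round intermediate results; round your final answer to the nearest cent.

57.81

PV of 5-year annuity: 1.38 × [1 − (1+0.11)^−5] / 0.11 = 5.10034
Perpetuity value at year 5: 9.77 / 0.11 = 88.81818
PV of perpetuity: 88.81818 / (1+0.11)^5 = 52.70927
Total PV = 5.10034 + 52.70927 = 57.80961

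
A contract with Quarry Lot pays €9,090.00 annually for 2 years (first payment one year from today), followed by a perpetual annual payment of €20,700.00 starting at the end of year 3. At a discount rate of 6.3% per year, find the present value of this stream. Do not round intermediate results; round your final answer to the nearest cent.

PV of 2-year annuity: €9,090.00 × [1 − (1+0.063)^−2] / 0.063 = 16595.73847
Perpetuity value at year 2: €20,700.00 / 0.063 = 328571.42857
PV of perpetuity: 328571.42857 / (1+0.063)^2 = 290779.15285
Total PV = 16595.73847 + 290779.15285 = 307374.89132

€307374.89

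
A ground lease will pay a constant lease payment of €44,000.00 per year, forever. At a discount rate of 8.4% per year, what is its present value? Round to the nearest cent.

Level perpetuity: PV = C / r = €44,000.00 / 0.084 = €523,809.52

€523809.52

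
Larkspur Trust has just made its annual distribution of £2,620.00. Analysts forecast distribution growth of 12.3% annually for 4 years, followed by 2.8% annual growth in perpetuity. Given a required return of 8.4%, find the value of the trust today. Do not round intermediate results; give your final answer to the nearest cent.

£66856.96

D_1 = 2942.26000
D_2 = 3304.15798
D_3 = 3710.56941
D_4 = 4166.96945
Terminal value at year 4: TV = D_4×(1+g_2)/(r−g_2) = 4283.64459/0.056 = 76493.65346
P_0 = D_1/(1+r)^1 + D_2/(1+r)^2 + D_3/(1+r)^3 + D_4/(1+r)^4 + TV/(1+r)^4
    = 2714.26199 + 2811.91533 + 2913.08203 + 3017.88848 + 55399.80999 = 66856.95782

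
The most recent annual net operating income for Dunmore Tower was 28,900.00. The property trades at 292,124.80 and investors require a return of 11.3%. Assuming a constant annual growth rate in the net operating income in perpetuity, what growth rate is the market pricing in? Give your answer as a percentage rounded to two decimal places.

P = D₀(1+g)/(r−g) ⇒ P(r−g) = D₀(1+g) ⇒ g(P+D₀) = P·r − D₀
g = (P·r − D₀)/(P + D₀) = (292,124.80×0.113 − 28,900.00) / (292,124.80 + 28,900.00) = 0.012803

1.28%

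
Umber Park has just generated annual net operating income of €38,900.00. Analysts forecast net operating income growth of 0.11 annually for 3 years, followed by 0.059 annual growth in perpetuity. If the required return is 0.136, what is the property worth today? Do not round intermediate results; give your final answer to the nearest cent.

D_1 = 43179.00000
D_2 = 47928.69000
D_3 = 53200.84590
Terminal value at year 3: TV = D_3×(1+g_2)/(r−g_2) = 56339.69581/0.077 = 731684.36114
P_0 = D_1/(1+r)^1 + D_2/(1+r)^2 + D_3/(1+r)^3 + TV/(1+r)^3
    = 38009.68310 + 37139.74317 + 36289.71384 + 499101.38898 = 610540.52909

€610540.53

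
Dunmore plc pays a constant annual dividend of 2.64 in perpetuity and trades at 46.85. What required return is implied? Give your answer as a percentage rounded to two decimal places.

P = C/r ⇒ r = C/P = 2.64/46.85 = 0.056350

5.64%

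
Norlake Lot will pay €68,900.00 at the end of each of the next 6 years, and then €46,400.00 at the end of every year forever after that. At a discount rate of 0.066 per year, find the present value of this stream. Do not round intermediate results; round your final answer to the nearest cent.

PV of 6-year annuity: €68,900.00 × [1 − (1+0.066)^−6] / 0.066 = 332509.58494
Perpetuity value at year 6: €46,400.00 / 0.066 = 703030.30303
PV of perpetuity: 703030.30303 / (1+0.066)^6 = 479105.12536
Total PV = 332509.58494 + 479105.12536 = 811614.71031

€811614.71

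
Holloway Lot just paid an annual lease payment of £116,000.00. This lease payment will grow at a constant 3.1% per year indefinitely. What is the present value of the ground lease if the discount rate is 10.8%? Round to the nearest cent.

£1553194.81

D₁ = D₀ × (1 + g) = £116,000.00 × 1.031 = £119,596.0000
Growing perpetuity: P = D₁ / (r − g) = £119,596.0000 / (0.108 − 0.031) = £1,553,194.81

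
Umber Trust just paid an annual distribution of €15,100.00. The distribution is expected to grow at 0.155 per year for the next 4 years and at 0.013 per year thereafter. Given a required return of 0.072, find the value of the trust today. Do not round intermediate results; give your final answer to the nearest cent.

D_1 = 17440.50000
D_2 = 20143.77750
D_3 = 23266.06301
D_4 = 26872.30278
Terminal value at year 4: TV = D_4×(1+g_2)/(r−g_2) = 27221.64272/0.059 = 461383.77484
P_0 = D_1/(1+r)^1 + D_2/(1+r)^2 + D_3/(1+r)^3 + D_4/(1+r)^4 + TV/(1+r)^4
    = 16269.12313 + 17528.76606 + 18885.93732 + 20348.18806 + 349368.04246 = 422400.05703

€422400.06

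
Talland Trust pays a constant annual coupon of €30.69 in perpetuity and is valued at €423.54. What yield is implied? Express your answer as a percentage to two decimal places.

P = C/r ⇒ r = C/P = €30.69/€423.54 = 0.072461

7.25%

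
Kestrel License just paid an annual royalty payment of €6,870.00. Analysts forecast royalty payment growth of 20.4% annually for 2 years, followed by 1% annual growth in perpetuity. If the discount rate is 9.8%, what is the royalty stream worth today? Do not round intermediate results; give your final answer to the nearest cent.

€110601.43

D_1 = 8271.48000
D_2 = 9958.86192
Terminal value at year 2: TV = D_2×(1+g_2)/(r−g_2) = 10058.45054/0.088 = 114300.57431
P_0 = D_1/(1+r)^1 + D_2/(1+r)^2 + TV/(1+r)^2
    = 7533.22404 + 8260.47518 + 94807.72651 = 110601.42573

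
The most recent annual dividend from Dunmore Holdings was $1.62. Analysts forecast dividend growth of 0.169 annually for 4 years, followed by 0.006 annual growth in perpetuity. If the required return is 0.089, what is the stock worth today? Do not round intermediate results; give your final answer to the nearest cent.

D_1 = 1.89378
D_2 = 2.21383
D_3 = 2.58797
D_4 = 3.02533
Terminal value at year 4: TV = D_4×(1+g_2)/(r−g_2) = 3.04348/0.083 = 36.66848
P_0 = D_1/(1+r)^1 + D_2/(1+r)^2 + D_3/(1+r)^3 + D_4/(1+r)^4 + TV/(1+r)^4
    = 1.73901 + 1.86676 + 2.00389 + 2.15110 + 26.07243 = 33.83319

$33.83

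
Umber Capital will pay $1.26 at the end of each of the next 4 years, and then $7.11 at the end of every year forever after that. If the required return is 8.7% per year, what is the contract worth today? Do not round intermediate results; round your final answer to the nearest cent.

$62.65

PV of 4-year annuity: $1.26 × [1 − (1+0.087)^−4] / 0.087 = 4.10907
Perpetuity value at year 4: $7.11 / 0.087 = 81.72414
PV of perpetuity: 81.72414 / (1+0.087)^4 = 58.53723
Total PV = 4.10907 + 58.53723 = 62.64630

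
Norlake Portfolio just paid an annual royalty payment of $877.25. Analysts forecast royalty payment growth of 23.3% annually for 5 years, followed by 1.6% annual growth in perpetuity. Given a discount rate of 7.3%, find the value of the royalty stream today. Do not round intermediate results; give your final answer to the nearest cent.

$38114.72

D_1 = 1081.64925
D_2 = 1333.67353
D_3 = 1644.41946
D_4 = 2027.56919
D_5 = 2499.99281
Terminal value at year 5: TV = D_5×(1+g_2)/(r−g_2) = 2539.99270/0.057 = 44561.27537
P_0 = D_1/(1+r)^1 + D_2/(1+r)^2 + D_3/(1+r)^3 + D_4/(1+r)^4 + D_5/(1+r)^5 + TV/(1+r)^5
    = 1008.06081 + 1158.37743 + 1331.10845 + 1529.59620 + 1757.68137 + 31329.89954 = 38114.72380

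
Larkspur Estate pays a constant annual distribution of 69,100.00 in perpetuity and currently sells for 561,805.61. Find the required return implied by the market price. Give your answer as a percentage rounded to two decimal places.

12.30%

P = C/r ⇒ r = C/P = 69,100.00/561,805.61 = 0.122996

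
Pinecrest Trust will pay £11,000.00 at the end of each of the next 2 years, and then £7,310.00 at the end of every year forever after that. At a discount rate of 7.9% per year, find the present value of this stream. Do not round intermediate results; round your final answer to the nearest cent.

PV of 2-year annuity: £11,000.00 × [1 − (1+0.079)^−2] / 0.079 = 19642.84027
Perpetuity value at year 2: £7,310.00 / 0.079 = 92531.64557
PV of perpetuity: 92531.64557 / (1+0.079)^2 = 79478.08535
Total PV = 19642.84027 + 79478.08535 = 99120.92562

£99120.93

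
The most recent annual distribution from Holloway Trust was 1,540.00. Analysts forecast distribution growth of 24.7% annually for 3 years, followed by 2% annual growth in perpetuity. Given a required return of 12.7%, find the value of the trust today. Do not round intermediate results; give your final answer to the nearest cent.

D_1 = 1920.38000
D_2 = 2394.71386
D_3 = 2986.20818
Terminal value at year 3: TV = D_3×(1+g_2)/(r−g_2) = 3045.93235/0.107 = 28466.65745
P_0 = D_1/(1+r)^1 + D_2/(1+r)^2 + D_3/(1+r)^3 + TV/(1+r)^3
    = 1703.97516 + 1885.40995 + 2086.16345 + 19886.79181 = 25562.34037

25562.34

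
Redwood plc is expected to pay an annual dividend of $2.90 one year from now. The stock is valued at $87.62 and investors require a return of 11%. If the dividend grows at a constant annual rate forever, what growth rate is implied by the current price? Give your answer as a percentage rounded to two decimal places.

P = D₁/(r−g) ⇒ g = r − D₁/P = 0.11 − $2.90/$87.62 = 0.076903

7.69%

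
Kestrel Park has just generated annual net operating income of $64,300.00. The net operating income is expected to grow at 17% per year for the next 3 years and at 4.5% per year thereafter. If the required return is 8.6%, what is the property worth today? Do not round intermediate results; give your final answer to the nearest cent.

$2273637.59

D_1 = 75231.00000
D_2 = 88020.27000
D_3 = 102983.71590
Terminal value at year 3: TV = D_3×(1+g_2)/(r−g_2) = 107617.98312/0.041 = 2624828.85648
P_0 = D_1/(1+r)^1 + D_2/(1+r)^2 + D_3/(1+r)^3 + TV/(1+r)^3
    = 69273.48066 + 74631.65044 + 80404.26428 + 2049328.19944 = 2273637.59482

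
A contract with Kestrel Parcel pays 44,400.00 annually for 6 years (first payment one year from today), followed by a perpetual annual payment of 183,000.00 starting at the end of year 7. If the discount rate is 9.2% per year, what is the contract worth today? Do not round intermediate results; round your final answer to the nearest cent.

1371072.16

PV of 6-year annuity: 44,400.00 × [1 − (1+0.092)^−6] / 0.092 = 197992.69448
Perpetuity value at year 6: 183,000.00 / 0.092 = 1989130.43478
PV of perpetuity: 1989130.43478 / (1+0.092)^6 = 1173079.46427
Total PV = 197992.69448 + 1173079.46427 = 1371072.15876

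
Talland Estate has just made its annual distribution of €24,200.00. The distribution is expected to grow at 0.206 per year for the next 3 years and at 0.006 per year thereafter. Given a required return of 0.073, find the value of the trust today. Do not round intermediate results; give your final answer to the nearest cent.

€608049.82

D_1 = 29185.20000
D_2 = 35197.35120
D_3 = 42448.00555
Terminal value at year 3: TV = D_3×(1+g_2)/(r−g_2) = 42702.69358/0.067 = 637353.63553
P_0 = D_1/(1+r)^1 + D_2/(1+r)^2 + D_3/(1+r)^3 + TV/(1+r)^3
    = 27199.62721 + 30571.06283 + 34360.39308 + 515918.73791 = 608049.82103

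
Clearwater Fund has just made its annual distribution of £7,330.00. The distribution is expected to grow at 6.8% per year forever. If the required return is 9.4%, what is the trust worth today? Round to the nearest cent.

£301093.85

D₁ = D₀ × (1 + g) = £7,330.00 × 1.068 = £7,828.4400
Growing perpetuity: P = D₁ / (r − g) = £7,828.4400 / (0.094 − 0.068) = £301,093.85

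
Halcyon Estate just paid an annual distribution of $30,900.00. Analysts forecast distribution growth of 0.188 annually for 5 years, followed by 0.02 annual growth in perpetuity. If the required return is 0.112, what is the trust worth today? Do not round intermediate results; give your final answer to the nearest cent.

$666008.99

D_1 = 36709.20000
D_2 = 43610.52960
D_3 = 51809.30916
D_4 = 61549.45929
D_5 = 73120.75763
Terminal value at year 5: TV = D_5×(1+g_2)/(r−g_2) = 74583.17279/0.092 = 810686.66072
P_0 = D_1/(1+r)^1 + D_2/(1+r)^2 + D_3/(1+r)^3 + D_4/(1+r)^4 + D_5/(1+r)^5 + TV/(1+r)^5
    = 33011.87050 + 35268.07748 + 37678.48565 + 40253.63395 + 43004.78160 + 476792.14380 = 666008.99299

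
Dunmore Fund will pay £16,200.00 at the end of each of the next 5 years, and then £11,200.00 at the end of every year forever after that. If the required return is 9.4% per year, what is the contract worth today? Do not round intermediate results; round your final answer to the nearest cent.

£138397.01

PV of 5-year annuity: £16,200.00 × [1 − (1+0.094)^−5] / 0.094 = 62363.75921
Perpetuity value at year 5: £11,200.00 / 0.094 = 119148.93617
PV of perpetuity: 119148.93617 / (1+0.094)^5 = 76033.25079
Total PV = 62363.75921 + 76033.25079 = 138397.01000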